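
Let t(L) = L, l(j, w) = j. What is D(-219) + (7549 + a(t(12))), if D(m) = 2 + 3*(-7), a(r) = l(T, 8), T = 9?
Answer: 7539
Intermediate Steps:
a(r) = 9
D(m) = -19 (D(m) = 2 - 21 = -19)
D(-219) + (7549 + a(t(12))) = -19 + (7549 + 9) = -19 + 7558 = 7539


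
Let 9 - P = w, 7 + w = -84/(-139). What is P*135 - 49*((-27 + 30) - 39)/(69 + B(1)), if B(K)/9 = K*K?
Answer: 3796566/1807 ≈ 2101.0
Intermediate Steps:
B(K) = 9*K**2 (B(K) = 9*(K*K) = 9*K**2)
w = -889/139 (w = -7 - 84/(-139) = -7 - 84*(-1/139) = -7 + 84/139 = -889/139 ≈ -6.3957)
P = 2140/139 (P = 9 - 1*(-889/139) = 9 + 889/139 = 2140/139 ≈ 15.396)
P*135 - 49*((-27 + 30) - 39)/(69 + B(1)) = (2140/139)*135 - 49*((-27 + 30) - 39)/(69 + 9*1**2) = 288900/139 - 49*(3 - 39)/(69 + 9*1) = 288900/139 - 49*(-36/(69 + 9)) = 288900/139 - 49/(78*(-1/36)) = 288900/139 - 49/(-13/6) = 288900/139 - 49*(-6/13) = 288900/139 + 294/13 = 3796566/1807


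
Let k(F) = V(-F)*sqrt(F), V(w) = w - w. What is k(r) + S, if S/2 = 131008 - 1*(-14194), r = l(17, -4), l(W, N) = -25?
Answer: 290404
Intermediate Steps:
V(w) = 0
r = -25
k(F) = 0 (k(F) = 0*sqrt(F) = 0)
S = 290404 (S = 2*(131008 - 1*(-14194)) = 2*(131008 + 14194) = 2*145202 = 290404)
k(r) + S = 0 + 290404 = 290404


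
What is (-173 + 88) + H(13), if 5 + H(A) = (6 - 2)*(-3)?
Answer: -102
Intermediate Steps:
H(A) = -17 (H(A) = -5 + (6 - 2)*(-3) = -5 + 4*(-3) = -5 - 12 = -17)
(-173 + 88) + H(13) = (-173 + 88) - 17 = -85 - 17 = -102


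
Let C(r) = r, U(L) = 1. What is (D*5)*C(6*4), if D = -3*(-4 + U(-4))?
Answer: 1080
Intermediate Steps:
D = 9 (D = -3*(-4 + 1) = -3*(-3) = 9)
(D*5)*C(6*4) = (9*5)*(6*4) = 45*24 = 1080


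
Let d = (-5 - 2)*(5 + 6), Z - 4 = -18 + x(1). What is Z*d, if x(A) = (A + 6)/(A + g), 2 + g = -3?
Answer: 4851/4 ≈ 1212.8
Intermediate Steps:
g = -5 (g = -2 - 3 = -5)
x(A) = (6 + A)/(-5 + A) (x(A) = (A + 6)/(A - 5) = (6 + A)/(-5 + A))
Z = -63/4 (Z = 4 + (-18 + (6 + 1)/(-5 + 1)) = 4 + (-18 + 7/(-4)) = 4 + (-18 - ¼*7) = 4 + (-18 - 7/4) = 4 - 79/4 = -63/4 ≈ -15.750)
d = -77 (d = -7*11 = -77)
Z*d = -63/4*(-77) = 4851/4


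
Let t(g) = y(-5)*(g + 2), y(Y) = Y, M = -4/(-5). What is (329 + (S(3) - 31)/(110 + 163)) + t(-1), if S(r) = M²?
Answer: 736847/2275 ≈ 323.89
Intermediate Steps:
M = ⅘ (M = -4*(-⅕) = ⅘ ≈ 0.80000)
t(g) = -10 - 5*g (t(g) = -5*(g + 2) = -5*(2 + g) = -10 - 5*g)
S(r) = 16/25 (S(r) = (⅘)² = 16/25)
(329 + (S(3) - 31)/(110 + 163)) + t(-1) = (329 + (16/25 - 31)/(110 + 163)) + (-10 - 5*(-1)) = (329 - 759/25/273) + (-10 + 5) = (329 - 759/25*1/273) - 5 = (329 - 253/2275) - 5 = 748222/2275 - 5 = 736847/2275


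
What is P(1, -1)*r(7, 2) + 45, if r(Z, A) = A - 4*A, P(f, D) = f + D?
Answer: 45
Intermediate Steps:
P(f, D) = D + f
r(Z, A) = -3*A
P(1, -1)*r(7, 2) + 45 = (-1 + 1)*(-3*2) + 45 = 0*(-6) + 45 = 0 + 45 = 45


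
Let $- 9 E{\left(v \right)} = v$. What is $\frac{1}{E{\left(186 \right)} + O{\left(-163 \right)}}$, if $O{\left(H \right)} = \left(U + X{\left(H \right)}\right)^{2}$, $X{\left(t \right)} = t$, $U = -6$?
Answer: $\frac{3}{85621} \approx 3.5038 \cdot 10^{-5}$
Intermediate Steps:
$E{\left(v \right)} = - \frac{v}{9}$
$O{\left(H \right)} = \left(-6 + H\right)^{2}$
$\frac{1}{E{\left(186 \right)} + O{\left(-163 \right)}} = \frac{1}{\left(- \frac{1}{9}\right) 186 + \left(-6 - 163\right)^{2}} = \frac{1}{- \frac{62}{3} + \left(-169\right)^{2}} = \frac{1}{- \frac{62}{3} + 28561} = \frac{1}{\frac{85621}{3}} = \frac{3}{85621}$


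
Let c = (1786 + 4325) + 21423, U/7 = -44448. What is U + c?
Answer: -283602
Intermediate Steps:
U = -311136 (U = 7*(-44448) = -311136)
c = 27534 (c = 6111 + 21423 = 27534)
U + c = -311136 + 27534 = -283602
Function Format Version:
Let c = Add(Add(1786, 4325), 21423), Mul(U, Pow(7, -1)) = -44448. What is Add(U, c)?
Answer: -283602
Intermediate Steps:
U = -311136 (U = Mul(7, -44448) = -311136)
c = 27534 (c = Add(6111, 21423) = 27534)
Add(U, c) = Add(-311136, 27534) = -283602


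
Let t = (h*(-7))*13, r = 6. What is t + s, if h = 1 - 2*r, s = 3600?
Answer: 4601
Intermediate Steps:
h = -11 (h = 1 - 2*6 = 1 - 12 = -11)
t = 1001 (t = -11*(-7)*13 = 77*13 = 1001)
t + s = 1001 + 3600 = 4601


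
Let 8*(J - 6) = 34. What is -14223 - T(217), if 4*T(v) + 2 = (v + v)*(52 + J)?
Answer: -167813/8 ≈ -20977.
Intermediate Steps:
J = 41/4 (J = 6 + (1/8)*34 = 6 + 17/4 = 41/4 ≈ 10.250)
T(v) = -1/2 + 249*v/8 (T(v) = -1/2 + ((v + v)*(52 + 41/4))/4 = -1/2 + ((2*v)*(249/4))/4 = -1/2 + (249*v/2)/4 = -1/2 + 249*v/8)
-14223 - T(217) = -14223 - (-1/2 + (249/8)*217) = -14223 - (-1/2 + 54033/8) = -14223 - 1*54029/8 = -14223 - 54029/8 = -167813/8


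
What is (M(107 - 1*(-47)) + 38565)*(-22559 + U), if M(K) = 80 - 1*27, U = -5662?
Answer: -1089838578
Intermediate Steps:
M(K) = 53 (M(K) = 80 - 27 = 53)
(M(107 - 1*(-47)) + 38565)*(-22559 + U) = (53 + 38565)*(-22559 - 5662) = 38618*(-28221) = -1089838578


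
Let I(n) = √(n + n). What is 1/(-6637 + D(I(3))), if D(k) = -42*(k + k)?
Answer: -6637/44007433 + 84*√6/44007433 ≈ -0.00014614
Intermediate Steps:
I(n) = √2*√n (I(n) = √(2*n) = √2*√n)
D(k) = -84*k
1/(-6637 + D(I(3))) = 1/(-6637 - 84*√2*√3) = 1/(-6637 - 84*√6)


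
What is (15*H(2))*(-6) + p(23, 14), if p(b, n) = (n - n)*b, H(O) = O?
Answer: -180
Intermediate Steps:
p(b, n) = 0 (p(b, n) = 0*b = 0)
(15*H(2))*(-6) + p(23, 14) = (15*2)*(-6) + 0 = 30*(-6) + 0 = -180 + 0 = -180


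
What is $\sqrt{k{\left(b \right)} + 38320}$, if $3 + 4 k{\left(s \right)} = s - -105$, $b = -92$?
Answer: $\frac{\sqrt{153290}}{2} \approx 195.76$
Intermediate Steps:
$k{\left(s \right)} = \frac{51}{2} + \frac{s}{4}$ ($k{\left(s \right)} = - \frac{3}{4} + \frac{s - -105}{4} = - \frac{3}{4} + \frac{s + 105}{4} = - \frac{3}{4} + \frac{105 + s}{4} = - \frac{3}{4} + \left(\frac{105}{4} + \frac{s}{4}\right) = \frac{51}{2} + \frac{s}{4}$)
$\sqrt{k{\left(b \right)} + 38320} = \sqrt{\left(\frac{51}{2} + \frac{1}{4} \left(-92\right)\right) + 38320} = \sqrt{\left(\frac{51}{2} - 23\right) + 38320} = \sqrt{\frac{5}{2} + 38320} = \sqrt{\frac{76645}{2}} = \frac{\sqrt{153290}}{2}$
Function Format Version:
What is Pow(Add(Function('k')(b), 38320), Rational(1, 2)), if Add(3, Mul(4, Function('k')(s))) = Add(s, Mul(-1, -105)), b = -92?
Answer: Mul(Rational(1, 2), Pow(153290, Rational(1, 2))) ≈ 195.76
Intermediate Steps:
Function('k')(s) = Add(Rational(51, 2), Mul(Rational(1, 4), s)) (Function('k')(s) = Add(Rational(-3, 4), Mul(Rational(1, 4), Add(s, Mul(-1, -105)))) = Add(Rational(-3, 4), Mul(Rational(1, 4), Add(s, 105))) = Add(Rational(-3, 4), Mul(Rational(1, 4), Add(105, s))) = Add(Rational(-3, 4), Add(Rational(105, 4), Mul(Rational(1, 4), s))) = Add(Rational(51, 2), Mul(Rational(1, 4), s)))
Pow(Add(Function('k')(b), 38320), Rational(1, 2)) = Pow(Add(Add(Rational(51, 2), Mul(Rational(1, 4), -92)), 38320), Rational(1, 2)) = Pow(Add(Add(Rational(51, 2), -23), 38320), Rational(1, 2)) = Pow(Add(Rational(5, 2), 38320), Rational(1, 2)) = Pow(Rational(76645, 2), Rational(1, 2)) = Mul(Rational(1, 2), Pow(153290, Rational(1, 2)))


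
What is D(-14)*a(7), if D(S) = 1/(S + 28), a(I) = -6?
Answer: -3/7 ≈ -0.42857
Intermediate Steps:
D(S) = 1/(28 + S)
D(-14)*a(7) = -6/(28 - 14) = -6/14 = (1/14)*(-6) = -3/7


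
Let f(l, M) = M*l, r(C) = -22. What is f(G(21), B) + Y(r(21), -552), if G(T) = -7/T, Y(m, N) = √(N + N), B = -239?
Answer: 239/3 + 4*I*√69 ≈ 79.667 + 33.227*I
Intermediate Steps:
Y(m, N) = √2*√N (Y(m, N) = √(2*N) = √2*√N)
f(G(21), B) + Y(r(21), -552) = -(-1673)/21 + √2*√(-552) = -(-1673)/21 + √2*(2*I*√138) = -239*(-⅓) + 4*I*√69 = 239/3 + 4*I*√69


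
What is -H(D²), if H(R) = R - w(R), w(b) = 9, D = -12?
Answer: -135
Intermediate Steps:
H(R) = -9 + R (H(R) = R - 1*9 = R - 9 = -9 + R)
-H(D²) = -(-9 + (-12)²) = -(-9 + 144) = -1*135 = -135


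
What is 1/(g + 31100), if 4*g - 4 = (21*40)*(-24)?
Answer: 1/26061 ≈ 3.8372e-5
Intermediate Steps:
g = -5039 (g = 1 + ((21*40)*(-24))/4 = 1 + (840*(-24))/4 = 1 + (¼)*(-20160) = 1 - 5040 = -5039)
1/(g + 31100) = 1/(-5039 + 31100) = 1/26061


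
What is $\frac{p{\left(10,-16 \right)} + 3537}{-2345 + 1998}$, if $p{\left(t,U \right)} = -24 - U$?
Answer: $- \frac{3529}{347} \approx -10.17$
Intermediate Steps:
$\frac{p{\left(10,-16 \right)} + 3537}{-2345 + 1998} = \frac{\left(-24 - -16\right) + 3537}{-2345 + 1998} = \frac{\left(-24 + 16\right) + 3537}{-347} = \left(-8 + 3537\right) \left(- \frac{1}{347}\right) = 3529 \left(- \frac{1}{347}\right) = - \frac{3529}{347}$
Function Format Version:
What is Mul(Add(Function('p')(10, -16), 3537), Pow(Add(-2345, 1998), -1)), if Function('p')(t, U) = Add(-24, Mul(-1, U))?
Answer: Rational(-3529, 347) ≈ -10.170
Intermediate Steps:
Mul(Add(Function('p')(10, -16), 3537), Pow(Add(-2345, 1998), -1)) = Mul(Add(Add(-24, Mul(-1, -16)), 3537), Pow(Add(-2345, 1998), -1)) = Mul(Add(Add(-24, 16), 3537), Pow(-347, -1)) = Mul(Add(-8, 3537), Rational(-1, 347)) = Mul(3529, Rational(-1, 347)) = Rational(-3529, 347)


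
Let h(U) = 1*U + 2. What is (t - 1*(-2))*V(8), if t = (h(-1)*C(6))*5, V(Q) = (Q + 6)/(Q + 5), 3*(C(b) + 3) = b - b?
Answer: -14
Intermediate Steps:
C(b) = -3 (C(b) = -3 + (b - b)/3 = -3 + (⅓)*0 = -3 + 0 = -3)
V(Q) = (6 + Q)/(5 + Q)
h(U) = 2 + U (h(U) = U + 2 = 2 + U)
t = -15 (t = ((2 - 1)*(-3))*5 = (1*(-3))*5 = -3*5 = -15)
(t - 1*(-2))*V(8) = (-15 - 1*(-2))*((6 + 8)/(5 + 8)) = (-15 + 2)*(14/13) = -14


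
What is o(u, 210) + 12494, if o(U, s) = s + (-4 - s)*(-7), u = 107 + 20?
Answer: 14202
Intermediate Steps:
u = 127
o(U, s) = 28 + 8*s (o(U, s) = s + (28 + 7*s) = 28 + 8*s)
o(u, 210) + 12494 = (28 + 8*210) + 12494 = (28 + 1680) + 12494 = 1708 + 12494 = 14202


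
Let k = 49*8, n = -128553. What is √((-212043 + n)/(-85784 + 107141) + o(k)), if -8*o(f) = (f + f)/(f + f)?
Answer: 5*I*√57924930/9492 ≈ 4.0091*I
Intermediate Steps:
k = 392
o(f) = -⅛ (o(f) = -(f + f)/(8*(f + f)) = -2*f/(8*(2*f)) = -2*f*1/(2*f)/8 = -⅛*1 = -⅛)
√((-212043 + n)/(-85784 + 107141) + o(k)) = √((-212043 - 128553)/(-85784 + 107141) - ⅛) = √(-340596/21357 - ⅛) = √(-340596*1/21357 - ⅛) = √(-37844/2373 - ⅛) = √(-305125/18984) = 5*I*√57924930/9492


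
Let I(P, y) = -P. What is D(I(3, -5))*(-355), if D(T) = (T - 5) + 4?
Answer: 1420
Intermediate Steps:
D(T) = -1 + T (D(T) = (-5 + T) + 4 = -1 + T)
D(I(3, -5))*(-355) = (-1 - 1*3)*(-355) = (-1 - 3)*(-355) = -4*(-355) = 1420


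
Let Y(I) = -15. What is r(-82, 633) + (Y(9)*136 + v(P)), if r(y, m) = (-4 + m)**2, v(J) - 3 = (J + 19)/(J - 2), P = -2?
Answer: 1574399/4 ≈ 3.9360e+5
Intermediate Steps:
v(J) = 3 + (19 + J)/(-2 + J) (v(J) = 3 + (J + 19)/(J - 2) = 3 + (19 + J)/(-2 + J))
r(-82, 633) + (Y(9)*136 + v(P)) = (-4 + 633)**2 + (-15*136 + (13 + 4*(-2))/(-2 - 2)) = 629**2 + (-2040 + (13 - 8)/(-4)) = 395641 + (-2040 - 1/4*5) = 395641 + (-2040 - 5/4) = 395641 - 8165/4 = 1574399/4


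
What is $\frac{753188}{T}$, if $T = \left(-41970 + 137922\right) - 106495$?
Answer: $- \frac{753188}{10543} \approx -71.44$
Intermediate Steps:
$T = -10543$ ($T = 95952 - 106495 = -10543$)
$\frac{753188}{T} = \frac{753188}{-10543} = 753188 \left(- \frac{1}{10543}\right) = - \frac{753188}{10543}$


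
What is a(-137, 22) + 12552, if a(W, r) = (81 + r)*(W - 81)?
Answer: -9902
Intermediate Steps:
a(W, r) = (-81 + W)*(81 + r) (a(W, r) = (81 + r)*(-81 + W) = (-81 + W)*(81 + r))
a(-137, 22) + 12552 = (-6561 - 81*22 + 81*(-137) - 137*22) + 12552 = (-6561 - 1782 - 11097 - 3014) + 12552 = -22454 + 12552 = -9902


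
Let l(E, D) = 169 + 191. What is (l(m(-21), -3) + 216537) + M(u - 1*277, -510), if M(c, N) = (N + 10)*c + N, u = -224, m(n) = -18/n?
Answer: 466887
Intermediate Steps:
l(E, D) = 360
M(c, N) = N + c*(10 + N) (M(c, N) = (10 + N)*c + N = c*(10 + N) + N = N + c*(10 + N))
(l(m(-21), -3) + 216537) + M(u - 1*277, -510) = (360 + 216537) + (-510 + 10*(-224 - 1*277) - 510*(-224 - 1*277)) = 216897 + (-510 + 10*(-224 - 277) - 510*(-224 - 277)) = 216897 + (-510 + 10*(-501) - 510*(-501)) = 216897 + (-510 - 5010 + 255510) = 216897 + 249990 = 466887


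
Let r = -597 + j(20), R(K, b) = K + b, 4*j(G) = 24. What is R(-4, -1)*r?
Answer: 2955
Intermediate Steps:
j(G) = 6 (j(G) = (1/4)*24 = 6)
r = -591 (r = -597 + 6 = -591)
R(-4, -1)*r = (-4 - 1)*(-591) = -5*(-591) = 2955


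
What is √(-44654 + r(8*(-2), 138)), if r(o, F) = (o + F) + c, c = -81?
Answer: 3*I*√4957 ≈ 211.22*I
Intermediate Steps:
r(o, F) = -81 + F + o (r(o, F) = (o + F) - 81 = (F + o) - 81 = -81 + F + o)
√(-44654 + r(8*(-2), 138)) = √(-44654 + (-81 + 138 + 8*(-2))) = √(-44654 + (-81 + 138 - 16)) = √(-44654 + 41) = √(-44613) = 3*I*√4957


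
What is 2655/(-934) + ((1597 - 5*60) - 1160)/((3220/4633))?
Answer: 292140157/1503740 ≈ 194.28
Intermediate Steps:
2655/(-934) + ((1597 - 5*60) - 1160)/((3220/4633)) = 2655*(-1/934) + ((1597 - 300) - 1160)/((3220*(1/4633))) = -2655/934 + (1297 - 1160)/(3220/4633) = -2655/934 + 137*(4633/3220) = -2655/934 + 634721/3220 = 292140157/1503740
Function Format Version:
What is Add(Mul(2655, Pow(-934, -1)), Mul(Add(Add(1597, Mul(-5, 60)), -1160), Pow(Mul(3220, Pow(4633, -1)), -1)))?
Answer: Rational(292140157, 1503740) ≈ 194.28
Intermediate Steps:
Add(Mul(2655, Pow(-934, -1)), Mul(Add(Add(1597, Mul(-5, 60)), -1160), Pow(Mul(3220, Pow(4633, -1)), -1))) = Add(Mul(2655, Rational(-1, 934)), Mul(Add(Add(1597, -300), -1160), Pow(Mul(3220, Rational(1, 4633)), -1))) = Add(Rational(-2655, 934), Mul(Add(1297, -1160), Pow(Rational(3220, 4633), -1))) = Add(Rational(-2655, 934), Mul(137, Rational(4633, 3220))) = Add(Rational(-2655, 934), Rational(634721, 3220)) = Rational(292140157, 1503740)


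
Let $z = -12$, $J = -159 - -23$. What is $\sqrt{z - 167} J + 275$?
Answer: $275 - 136 i \sqrt{179} \approx 275.0 - 1819.6 i$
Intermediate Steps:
$J = -136$ ($J = -159 + 23 = -136$)
$\sqrt{z - 167} J + 275 = \sqrt{-12 - 167} \left(-136\right) + 275 = \sqrt{-179} \left(-136\right) + 275 = i \sqrt{179} \left(-136\right) + 275 = - 136 i \sqrt{179} + 275 = 275 - 136 i \sqrt{179}$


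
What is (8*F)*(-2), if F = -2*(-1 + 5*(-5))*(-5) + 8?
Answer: 4032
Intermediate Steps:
F = -252 (F = -2*(-1 - 25)*(-5) + 8 = -2*(-26)*(-5) + 8 = 52*(-5) + 8 = -260 + 8 = -252)
(8*F)*(-2) = (8*(-252))*(-2) = -2016*(-2) = 4032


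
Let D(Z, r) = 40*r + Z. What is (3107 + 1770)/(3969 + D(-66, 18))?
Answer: 4877/4623 ≈ 1.0549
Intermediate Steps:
D(Z, r) = Z + 40*r
(3107 + 1770)/(3969 + D(-66, 18)) = (3107 + 1770)/(3969 + (-66 + 40*18)) = 4877/(3969 + (-66 + 720)) = 4877/(3969 + 654) = 4877/4623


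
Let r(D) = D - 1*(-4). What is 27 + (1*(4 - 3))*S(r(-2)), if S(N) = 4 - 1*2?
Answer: 29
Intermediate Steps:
r(D) = 4 + D (r(D) = D + 4 = 4 + D)
S(N) = 2 (S(N) = 4 - 2 = 2)
27 + (1*(4 - 3))*S(r(-2)) = 27 + (1*(4 - 3))*2 = 27 + (1*1)*2 = 27 + 1*2 = 27 + 2 = 29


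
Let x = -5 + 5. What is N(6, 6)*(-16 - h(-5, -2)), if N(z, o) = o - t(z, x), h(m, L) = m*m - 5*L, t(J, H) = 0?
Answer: -306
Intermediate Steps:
x = 0
h(m, L) = m**2 - 5*L
N(z, o) = o (N(z, o) = o - 1*0 = o + 0 = o)
N(6, 6)*(-16 - h(-5, -2)) = 6*(-16 - ((-5)**2 - 5*(-2))) = 6*(-16 - (25 + 10)) = 6*(-16 - 1*35) = 6*(-16 - 35) = 6*(-51) = -306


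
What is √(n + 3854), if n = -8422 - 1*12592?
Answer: 2*I*√4290 ≈ 131.0*I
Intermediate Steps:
n = -21014 (n = -8422 - 12592 = -21014)
√(n + 3854) = √(-21014 + 3854) = √(-17160) = 2*I*√4290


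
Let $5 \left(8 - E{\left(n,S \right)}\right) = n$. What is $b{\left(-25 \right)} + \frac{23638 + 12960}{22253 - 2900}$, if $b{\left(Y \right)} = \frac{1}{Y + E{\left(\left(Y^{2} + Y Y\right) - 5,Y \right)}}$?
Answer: $\frac{9715715}{5147898} \approx 1.8873$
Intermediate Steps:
$E{\left(n,S \right)} = 8 - \frac{n}{5}$
$b{\left(Y \right)} = \frac{1}{9 + Y - \frac{2 Y^{2}}{5}}$ ($b{\left(Y \right)} = \frac{1}{Y - \left(-8 + \frac{\left(Y^{2} + Y Y\right) - 5}{5}\right)} = \frac{1}{Y - \left(-8 + \frac{\left(Y^{2} + Y^{2}\right) - 5}{5}\right)} = \frac{1}{Y - \left(-8 + \frac{2 Y^{2} - 5}{5}\right)} = \frac{1}{Y - \left(-8 + \frac{-5 + 2 Y^{2}}{5}\right)} = \frac{1}{Y + \left(8 - \left(-1 + \frac{2 Y^{2}}{5}\right)\right)} = \frac{1}{Y - \left(-9 + \frac{2 Y^{2}}{5}\right)} = \frac{1}{9 + Y - \frac{2 Y^{2}}{5}}$)
$b{\left(-25 \right)} + \frac{23638 + 12960}{22253 - 2900} = \frac{5}{45 - 2 \left(-25\right)^{2} + 5 \left(-25\right)} + \frac{23638 + 12960}{22253 - 2900} = \frac{5}{45 - 1250 - 125} + \frac{36598}{19353} = \frac{5}{45 - 1250 - 125} + 36598 \cdot \frac{1}{19353} = \frac{5}{-1330} + \frac{36598}{19353} = 5 \left(- \frac{1}{1330}\right) + \frac{36598}{19353} = - \frac{1}{266} + \frac{36598}{19353} = \frac{9715715}{5147898}$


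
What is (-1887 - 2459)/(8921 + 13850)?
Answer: -4346/22771 ≈ -0.19086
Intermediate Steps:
(-1887 - 2459)/(8921 + 13850) = -4346/22771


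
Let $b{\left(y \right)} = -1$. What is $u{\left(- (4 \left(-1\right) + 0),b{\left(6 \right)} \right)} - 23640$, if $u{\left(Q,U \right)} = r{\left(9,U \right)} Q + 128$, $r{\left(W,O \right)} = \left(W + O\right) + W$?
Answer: $-23444$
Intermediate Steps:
$r{\left(W,O \right)} = O + 2 W$ ($r{\left(W,O \right)} = \left(O + W\right) + W = O + 2 W$)
$u{\left(Q,U \right)} = 128 + Q \left(18 + U\right)$ ($u{\left(Q,U \right)} = \left(U + 2 \cdot 9\right) Q + 128 = \left(U + 18\right) Q + 128 = \left(18 + U\right) Q + 128 = Q \left(18 + U\right) + 128 = 128 + Q \left(18 + U\right)$)
$u{\left(- (4 \left(-1\right) + 0),b{\left(6 \right)} \right)} - 23640 = \left(128 + - (4 \left(-1\right) + 0) \left(18 - 1\right)\right) - 23640 = \left(128 + - (-4 + 0) 17\right) - 23640 = \left(128 + \left(-1\right) \left(-4\right) 17\right) - 23640 = \left(128 + 4 \cdot 17\right) - 23640 = \left(128 + 68\right) - 23640 = 196 - 23640 = -23444$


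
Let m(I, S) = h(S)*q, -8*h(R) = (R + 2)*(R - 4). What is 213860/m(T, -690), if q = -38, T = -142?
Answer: 53465/566998 ≈ 0.094295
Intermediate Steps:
h(R) = -(-4 + R)*(2 + R)/8 (h(R) = -(R + 2)*(R - 4)/8 = -(2 + R)*(-4 + R)/8 = -(-4 + R)*(2 + R)/8)
m(I, S) = -38 - 19*S/2 + 19*S²/4 (m(I, S) = (1 - S²/8 + S/4)*(-38) = -38 - 19*S/2 + 19*S²/4)
213860/m(T, -690) = 213860/(-38 - 19/2*(-690) + (19/4)*(-690)²) = 213860/(-38 + 6555 + (19/4)*476100) = 213860/(-38 + 6555 + 2261475) = 213860/2267992 = 213860*(1/2267992) = 53465/566998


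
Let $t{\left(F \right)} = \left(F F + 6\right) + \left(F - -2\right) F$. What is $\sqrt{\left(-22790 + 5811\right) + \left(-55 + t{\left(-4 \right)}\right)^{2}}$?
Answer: $i \sqrt{16354} \approx 127.88 i$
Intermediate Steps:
$t{\left(F \right)} = 6 + F^{2} + F \left(2 + F\right)$ ($t{\left(F \right)} = \left(F^{2} + 6\right) + \left(F + 2\right) F = \left(6 + F^{2}\right) + \left(2 + F\right) F = \left(6 + F^{2}\right) + F \left(2 + F\right) = 6 + F^{2} + F \left(2 + F\right)$)
$\sqrt{\left(-22790 + 5811\right) + \left(-55 + t{\left(-4 \right)}\right)^{2}} = \sqrt{\left(-22790 + 5811\right) + \left(-55 + \left(6 + 2 \left(-4\right) + 2 \left(-4\right)^{2}\right)\right)^{2}} = \sqrt{-16979 + \left(-55 + \left(6 - 8 + 2 \cdot 16\right)\right)^{2}} = \sqrt{-16979 + \left(-55 + \left(6 - 8 + 32\right)\right)^{2}} = \sqrt{-16979 + \left(-55 + 30\right)^{2}} = \sqrt{-16979 + \left(-25\right)^{2}} = \sqrt{-16979 + 625} = \sqrt{-16354} = i \sqrt{16354}$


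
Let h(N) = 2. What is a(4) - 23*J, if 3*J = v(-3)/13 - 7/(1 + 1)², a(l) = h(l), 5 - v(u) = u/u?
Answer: 679/52 ≈ 13.058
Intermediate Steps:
v(u) = 4 (v(u) = 5 - u/u = 5 - 1*1 = 5 - 1 = 4)
a(l) = 2
J = -25/52 (J = (4/13 - 7/(1 + 1)²)/3 = (4*(1/13) - 7/(2²))/3 = (4/13 - 7/4)/3 = (⅓)*(-75/52) = -25/52 ≈ -0.48077)
a(4) - 23*J = 2 - 23*(-25/52) = 2 + 575/52 = 679/52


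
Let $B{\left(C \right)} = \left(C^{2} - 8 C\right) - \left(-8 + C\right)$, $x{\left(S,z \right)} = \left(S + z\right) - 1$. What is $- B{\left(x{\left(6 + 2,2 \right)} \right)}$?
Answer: $-8$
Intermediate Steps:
$x{\left(S,z \right)} = -1 + S + z$
$B{\left(C \right)} = 8 + C^{2} - 9 C$
$- B{\left(x{\left(6 + 2,2 \right)} \right)} = - (8 + \left(-1 + \left(6 + 2\right) + 2\right)^{2} - 9 \left(-1 + \left(6 + 2\right) + 2\right)) = - (8 + \left(-1 + 8 + 2\right)^{2} - 9 \left(-1 + 8 + 2\right)) = - (8 + 9^{2} - 81) = - (8 + 81 - 81) = \left(-1\right) 8 = -8$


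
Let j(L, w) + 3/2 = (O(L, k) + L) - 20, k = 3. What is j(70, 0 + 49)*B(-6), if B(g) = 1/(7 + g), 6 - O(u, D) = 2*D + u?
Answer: -43/2 ≈ -21.500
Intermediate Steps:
O(u, D) = 6 - u - 2*D (O(u, D) = 6 - (2*D + u) = 6 - (u + 2*D) = 6 + (-u - 2*D) = 6 - u - 2*D)
j(L, w) = -43/2 (j(L, w) = -3/2 + (((6 - L - 2*3) + L) - 20) = -3/2 + (((6 - L - 6) + L) - 20) = -3/2 + ((-L + L) - 20) = -3/2 + (0 - 20) = -3/2 - 20 = -43/2)
j(70, 0 + 49)*B(-6) = -43/(2*(7 - 6)) = -43/2/1 = -43/2*1 = -43/2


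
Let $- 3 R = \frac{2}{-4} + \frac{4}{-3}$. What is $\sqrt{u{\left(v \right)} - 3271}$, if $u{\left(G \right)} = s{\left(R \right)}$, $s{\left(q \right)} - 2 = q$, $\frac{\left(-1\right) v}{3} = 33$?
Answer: $\frac{i \sqrt{117662}}{6} \approx 57.17 i$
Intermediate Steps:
$v = -99$ ($v = \left(-3\right) 33 = -99$)
$R = \frac{11}{18}$ ($R = - \frac{\frac{2}{-4} + \frac{4}{-3}}{3} = - \frac{2 \left(- \frac{1}{4}\right) + 4 \left(- \frac{1}{3}\right)}{3} = - \frac{- \frac{1}{2} - \frac{4}{3}}{3} = \left(- \frac{1}{3}\right) \left(- \frac{11}{6}\right) = \frac{11}{18} \approx 0.61111$)
$s{\left(q \right)} = 2 + q$
$u{\left(G \right)} = \frac{47}{18}$ ($u{\left(G \right)} = 2 + \frac{11}{18} = \frac{47}{18}$)
$\sqrt{u{\left(v \right)} - 3271} = \sqrt{\frac{47}{18} - 3271} = \sqrt{- \frac{58831}{18}} = \frac{i \sqrt{117662}}{6}$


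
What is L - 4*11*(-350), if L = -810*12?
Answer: 5680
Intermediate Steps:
L = -9720
L - 4*11*(-350) = -9720 - 4*11*(-350) = -9720 - 44*(-350) = -9720 - 1*(-15400) = -9720 + 15400 = 5680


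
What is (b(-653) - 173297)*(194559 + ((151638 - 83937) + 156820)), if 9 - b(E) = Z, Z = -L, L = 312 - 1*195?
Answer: -72572502680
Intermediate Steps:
L = 117 (L = 312 - 195 = 117)
Z = -117 (Z = -1*117 = -117)
b(E) = 126 (b(E) = 9 - 1*(-117) = 9 + 117 = 126)
(b(-653) - 173297)*(194559 + ((151638 - 83937) + 156820)) = (126 - 173297)*(194559 + ((151638 - 83937) + 156820)) = -173171*(194559 + (67701 + 156820)) = -173171*(194559 + 224521) = -173171*419080 = -72572502680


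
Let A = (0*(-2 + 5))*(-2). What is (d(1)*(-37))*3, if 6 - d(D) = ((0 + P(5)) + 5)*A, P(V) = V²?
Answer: -666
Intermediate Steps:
A = 0 (A = (0*3)*(-2) = 0*(-2) = 0)
d(D) = 6 (d(D) = 6 - ((0 + 5²) + 5)*0 = 6 - ((0 + 25) + 5)*0 = 6 - (25 + 5)*0 = 6 - 30*0 = 6 - 1*0 = 6 + 0 = 6)
(d(1)*(-37))*3 = (6*(-37))*3 = -222*3 = -666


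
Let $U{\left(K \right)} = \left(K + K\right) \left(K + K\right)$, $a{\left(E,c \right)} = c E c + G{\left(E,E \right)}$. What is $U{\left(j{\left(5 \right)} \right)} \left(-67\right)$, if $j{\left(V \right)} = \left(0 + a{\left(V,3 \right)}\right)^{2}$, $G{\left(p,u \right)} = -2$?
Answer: $-916238668$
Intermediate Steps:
$a{\left(E,c \right)} = -2 + E c^{2}$ ($a{\left(E,c \right)} = c E c - 2 = E c c - 2 = E c^{2} - 2 = -2 + E c^{2}$)
$j{\left(V \right)} = \left(-2 + 9 V\right)^{2}$ ($j{\left(V \right)} = \left(0 + \left(-2 + V 3^{2}\right)\right)^{2} = \left(0 + \left(-2 + V 9\right)\right)^{2} = \left(0 + \left(-2 + 9 V\right)\right)^{2} = \left(-2 + 9 V\right)^{2}$)
$U{\left(K \right)} = 4 K^{2}$ ($U{\left(K \right)} = 2 K 2 K = 4 K^{2}$)
$U{\left(j{\left(5 \right)} \right)} \left(-67\right) = 4 \left(\left(-2 + 9 \cdot 5\right)^{2}\right)^{2} \left(-67\right) = 4 \left(\left(-2 + 45\right)^{2}\right)^{2} \left(-67\right) = 4 \left(43^{2}\right)^{2} \left(-67\right) = 4 \cdot 1849^{2} \left(-67\right) = 4 \cdot 3418801 \left(-67\right) = 13675204 \left(-67\right) = -916238668$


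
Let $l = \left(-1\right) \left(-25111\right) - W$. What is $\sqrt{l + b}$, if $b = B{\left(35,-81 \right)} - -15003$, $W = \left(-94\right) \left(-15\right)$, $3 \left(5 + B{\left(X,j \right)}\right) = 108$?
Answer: $\sqrt{38735} \approx 196.81$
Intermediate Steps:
$B{\left(X,j \right)} = 31$ ($B{\left(X,j \right)} = -5 + \frac{1}{3} \cdot 108 = -5 + 36 = 31$)
$W = 1410$
$l = 23701$ ($l = \left(-1\right) \left(-25111\right) - 1410 = 25111 - 1410 = 23701$)
$b = 15034$ ($b = 31 - -15003 = 31 + 15003 = 15034$)
$\sqrt{l + b} = \sqrt{23701 + 15034} = \sqrt{38735}$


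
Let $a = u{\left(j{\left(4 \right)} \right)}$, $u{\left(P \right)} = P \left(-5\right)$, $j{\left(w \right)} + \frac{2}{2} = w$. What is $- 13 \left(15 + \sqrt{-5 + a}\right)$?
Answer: $-195 - 26 i \sqrt{5} \approx -195.0 - 58.138 i$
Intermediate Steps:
$j{\left(w \right)} = -1 + w$
$u{\left(P \right)} = - 5 P$
$a = -15$ ($a = - 5 \left(-1 + 4\right) = \left(-5\right) 3 = -15$)
$- 13 \left(15 + \sqrt{-5 + a}\right) = - 13 \left(15 + \sqrt{-5 - 15}\right) = - 13 \left(15 + \sqrt{-20}\right) = - 13 \left(15 + 2 i \sqrt{5}\right) = -195 - 26 i \sqrt{5}$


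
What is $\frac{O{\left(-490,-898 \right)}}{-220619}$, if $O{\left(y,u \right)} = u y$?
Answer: $- \frac{62860}{31517} \approx -1.9945$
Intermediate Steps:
$\frac{O{\left(-490,-898 \right)}}{-220619} = \frac{\left(-898\right) \left(-490\right)}{-220619} = 440020 \left(- \frac{1}{220619}\right) = - \frac{62860}{31517}$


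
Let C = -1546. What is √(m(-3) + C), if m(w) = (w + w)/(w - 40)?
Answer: 2*I*√714574/43 ≈ 39.317*I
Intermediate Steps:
m(w) = 2*w/(-40 + w) (m(w) = (2*w)/(-40 + w) = 2*w/(-40 + w))
√(m(-3) + C) = √(2*(-3)/(-40 - 3) - 1546) = √(2*(-3)/(-43) - 1546) = √(2*(-3)*(-1/43) - 1546) = √(6/43 - 1546) = √(-66472/43) = 2*I*√714574/43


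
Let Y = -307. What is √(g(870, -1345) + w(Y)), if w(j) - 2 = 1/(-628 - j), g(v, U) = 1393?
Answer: √143741874/321 ≈ 37.350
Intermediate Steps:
w(j) = 2 + 1/(-628 - j)
√(g(870, -1345) + w(Y)) = √(1393 + (1255 + 2*(-307))/(628 - 307)) = √(1393 + (1255 - 614)/321) = √(1393 + (1/321)*641) = √(1393 + 641/321) = √(447794/321) = √143741874/321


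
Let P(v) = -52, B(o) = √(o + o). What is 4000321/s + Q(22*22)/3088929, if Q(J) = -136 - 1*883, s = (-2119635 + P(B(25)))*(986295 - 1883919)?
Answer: -49396824940817/150698701842452568 ≈ -0.00032779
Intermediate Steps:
B(o) = √2*√o (B(o) = √(2*o) = √2*√o)
s = 1902681923688 (s = (-2119635 - 52)*(986295 - 1883919) = -2119687*(-897624) = 1902681923688)
Q(J) = -1019 (Q(J) = -136 - 883 = -1019)
4000321/s + Q(22*22)/3088929 = 4000321/1902681923688 - 1019/3088929 = 4000321*(1/1902681923688) - 1019*1/3088929 = 307717/146360147976 - 1019/3088929 = -49396824940817/150698701842452568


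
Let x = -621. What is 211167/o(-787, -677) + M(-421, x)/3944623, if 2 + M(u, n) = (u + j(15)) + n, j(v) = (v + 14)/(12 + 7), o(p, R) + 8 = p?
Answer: -5275508547448/19861176805 ≈ -265.62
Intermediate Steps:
o(p, R) = -8 + p
j(v) = 14/19 + v/19 (j(v) = (14 + v)/19 = (14 + v)*(1/19) = 14/19 + v/19)
M(u, n) = -9/19 + n + u (M(u, n) = -2 + ((u + (14/19 + (1/19)*15)) + n) = -2 + ((u + (14/19 + 15/19)) + n) = -2 + ((u + 29/19) + n) = -2 + ((29/19 + u) + n) = -2 + (29/19 + n + u) = -9/19 + n + u)
211167/o(-787, -677) + M(-421, x)/3944623 = 211167/(-8 - 787) + (-9/19 - 621 - 421)/3944623 = 211167/(-795) - 19807/19*1/3944623 = 211167*(-1/795) - 19807/74947837 = -70389/265 - 19807/74947837 = -5275508547448/19861176805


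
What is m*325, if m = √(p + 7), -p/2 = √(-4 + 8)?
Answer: 325*√3 ≈ 562.92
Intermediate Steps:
p = -4 (p = -2*√(-4 + 8) = -2*√4 = -2*2 = -4)
m = √3 (m = √(-4 + 7) = √3 ≈ 1.7320)
m*325 = √3*325 = 325*√3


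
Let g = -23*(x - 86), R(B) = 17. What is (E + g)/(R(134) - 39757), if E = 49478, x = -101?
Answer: -53779/39740 ≈ -1.3533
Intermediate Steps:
g = 4301 (g = -23*(-101 - 86) = -23*(-187) = 4301)
(E + g)/(R(134) - 39757) = (49478 + 4301)/(17 - 39757) = 53779/(-39740) = 53779*(-1/39740) = -53779/39740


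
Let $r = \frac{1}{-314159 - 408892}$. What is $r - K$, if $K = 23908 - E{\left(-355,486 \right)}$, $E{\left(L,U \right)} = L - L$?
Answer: $- \frac{17286703309}{723051} \approx -23908.0$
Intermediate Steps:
$E{\left(L,U \right)} = 0$
$r = - \frac{1}{723051}$ ($r = \frac{1}{-723051} = - \frac{1}{723051} \approx -1.383 \cdot 10^{-6}$)
$K = 23908$ ($K = 23908 - 0 = 23908 + 0 = 23908$)
$r - K = - \frac{1}{723051} - 23908 = - \frac{17286703309}{723051}$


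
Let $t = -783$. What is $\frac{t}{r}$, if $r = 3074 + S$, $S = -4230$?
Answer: $\frac{783}{1156} \approx 0.67734$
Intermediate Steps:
$r = -1156$ ($r = 3074 - 4230 = -1156$)
$\frac{t}{r} = - \frac{783}{-1156} = \left(-783\right) \left(- \frac{1}{1156}\right) = \frac{783}{1156}$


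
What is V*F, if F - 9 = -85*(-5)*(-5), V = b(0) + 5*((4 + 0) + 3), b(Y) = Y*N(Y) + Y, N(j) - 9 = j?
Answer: -74060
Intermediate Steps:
N(j) = 9 + j
b(Y) = Y + Y*(9 + Y) (b(Y) = Y*(9 + Y) + Y = Y + Y*(9 + Y))
V = 35 (V = 0*(10 + 0) + 5*((4 + 0) + 3) = 0*10 + 5*(4 + 3) = 0 + 5*7 = 0 + 35 = 35)
F = -2116 (F = 9 - 85*(-5)*(-5) = 9 - 17*(-25)*(-5) = 9 + 425*(-5) = 9 - 2125 = -2116)
V*F = 35*(-2116) = -74060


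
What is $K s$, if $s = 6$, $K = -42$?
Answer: $-252$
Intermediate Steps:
$K s = \left(-42\right) 6 = -252$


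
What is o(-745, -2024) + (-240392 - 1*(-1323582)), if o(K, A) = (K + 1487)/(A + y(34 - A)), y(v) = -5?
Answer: 2197791768/2029 ≈ 1.0832e+6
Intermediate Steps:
o(K, A) = (1487 + K)/(-5 + A) (o(K, A) = (K + 1487)/(A - 5) = (1487 + K)/(-5 + A))
o(-745, -2024) + (-240392 - 1*(-1323582)) = (1487 - 745)/(-5 - 2024) + (-240392 - 1*(-1323582)) = 742/(-2029) + (-240392 + 1323582) = -1/2029*742 + 1083190 = -742/2029 + 1083190 = 2197791768/2029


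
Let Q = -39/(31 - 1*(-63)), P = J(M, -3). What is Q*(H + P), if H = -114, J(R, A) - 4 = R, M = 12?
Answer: 1911/47 ≈ 40.660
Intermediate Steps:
J(R, A) = 4 + R
P = 16 (P = 4 + 12 = 16)
Q = -39/94 (Q = -39/(31 + 63) = -39/94 ≈ -0.41489)
Q*(H + P) = -39*(-114 + 16)/94 = -39/94*(-98) = 1911/47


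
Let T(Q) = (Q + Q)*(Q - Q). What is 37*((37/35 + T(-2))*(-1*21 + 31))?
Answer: 2738/7 ≈ 391.14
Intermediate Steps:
T(Q) = 0 (T(Q) = (2*Q)*0 = 0)
37*((37/35 + T(-2))*(-1*21 + 31)) = 37*((37/35 + 0)*(-1*21 + 31)) = 37*((37*(1/35) + 0)*(-21 + 31)) = 37*((37/35 + 0)*10) = 37*((37/35)*10) = 37*(74/7) = 2738/7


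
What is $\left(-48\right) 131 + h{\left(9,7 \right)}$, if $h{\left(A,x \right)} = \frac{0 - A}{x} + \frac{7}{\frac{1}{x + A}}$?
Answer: $- \frac{43241}{7} \approx -6177.3$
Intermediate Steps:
$h{\left(A,x \right)} = 7 A + 7 x - \frac{A}{x}$ ($h{\left(A,x \right)} = \frac{\left(-1\right) A}{x} + \frac{7}{\frac{1}{A + x}} = - \frac{A}{x} + 7 \left(A + x\right) = - \frac{A}{x} + \left(7 A + 7 x\right) = 7 A + 7 x - \frac{A}{x}$)
$\left(-48\right) 131 + h{\left(9,7 \right)} = \left(-48\right) 131 + \frac{\left(-1\right) 9 + 7 \cdot 7 \left(9 + 7\right)}{7} = -6288 + \frac{-9 + 7 \cdot 7 \cdot 16}{7} = -6288 + \frac{-9 + 784}{7} = -6288 + \frac{1}{7} \cdot 775 = -6288 + \frac{775}{7} = - \frac{43241}{7}$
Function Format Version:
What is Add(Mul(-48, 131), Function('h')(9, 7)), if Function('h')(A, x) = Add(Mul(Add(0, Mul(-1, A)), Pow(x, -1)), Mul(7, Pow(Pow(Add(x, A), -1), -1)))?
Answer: Rational(-43241, 7) ≈ -6177.3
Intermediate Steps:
Function('h')(A, x) = Add(Mul(7, A), Mul(7, x), Mul(-1, A, Pow(x, -1))) (Function('h')(A, x) = Add(Mul(Mul(-1, A), Pow(x, -1)), Mul(7, Pow(Pow(Add(A, x), -1), -1))) = Add(Mul(-1, A, Pow(x, -1)), Mul(7, Add(A, x))) = Add(Mul(-1, A, Pow(x, -1)), Add(Mul(7, A), Mul(7, x))) = Add(Mul(7, A), Mul(7, x), Mul(-1, A, Pow(x, -1))))
Add(Mul(-48, 131), Function('h')(9, 7)) = Add(Mul(-48, 131), Mul(Pow(7, -1), Add(Mul(-1, 9), Mul(7, 7, Add(9, 7))))) = Add(-6288, Mul(Rational(1, 7), Add(-9, Mul(7, 7, 16)))) = Add(-6288, Mul(Rational(1, 7), Add(-9, 784))) = Add(-6288, Mul(Rational(1, 7), 775)) = Add(-6288, Rational(775, 7)) = Rational(-43241, 7)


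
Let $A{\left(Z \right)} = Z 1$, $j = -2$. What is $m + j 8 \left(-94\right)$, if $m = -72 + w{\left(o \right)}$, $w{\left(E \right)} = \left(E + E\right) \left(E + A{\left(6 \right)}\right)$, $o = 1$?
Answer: $1446$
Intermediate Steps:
$A{\left(Z \right)} = Z$
$w{\left(E \right)} = 2 E \left(6 + E\right)$ ($w{\left(E \right)} = \left(E + E\right) \left(E + 6\right) = 2 E \left(6 + E\right)$)
$m = -58$ ($m = -72 + 2 \cdot 1 \left(6 + 1\right) = -72 + 2 \cdot 1 \cdot 7 = -72 + 14 = -58$)
$m + j 8 \left(-94\right) = -58 + \left(-2\right) 8 \left(-94\right) = -58 - -1504 = -58 + 1504 = 1446$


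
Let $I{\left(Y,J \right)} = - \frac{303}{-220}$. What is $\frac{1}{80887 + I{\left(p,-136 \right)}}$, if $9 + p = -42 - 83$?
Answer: $\frac{220}{17795443} \approx 1.2363 \cdot 10^{-5}$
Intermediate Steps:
$p = -134$ ($p = -9 - 125 = -134$)
$I{\left(Y,J \right)} = \frac{303}{220}$ ($I{\left(Y,J \right)} = \left(-303\right) \left(- \frac{1}{220}\right) = \frac{303}{220}$)
$\frac{1}{80887 + I{\left(p,-136 \right)}} = \frac{1}{80887 + \frac{303}{220}} = \frac{1}{\frac{17795443}{220}} = \frac{220}{17795443}$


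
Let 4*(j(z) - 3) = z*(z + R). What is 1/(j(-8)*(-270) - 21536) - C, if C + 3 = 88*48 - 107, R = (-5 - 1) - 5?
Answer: -134141085/32606 ≈ -4114.0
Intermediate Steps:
R = -11 (R = -6 - 5 = -11)
j(z) = 3 + z*(-11 + z)/4 (j(z) = 3 + (z*(z - 11))/4 = 3 + (z*(-11 + z))/4 = 3 + z*(-11 + z)/4)
C = 4114 (C = -3 + (88*48 - 107) = -3 + (4224 - 107) = -3 + 4117 = 4114)
1/(j(-8)*(-270) - 21536) - C = 1/((3 - 11/4*(-8) + (¼)*(-8)²)*(-270) - 21536) - 1*4114 = 1/((3 + 22 + (¼)*64)*(-270) - 21536) - 4114 = 1/((3 + 22 + 16)*(-270) - 21536) - 4114 = 1/(41*(-270) - 21536) - 4114 = 1/(-11070 - 21536) - 4114 = 1/(-32606) - 4114 = -1/32606 - 4114 = -134141085/32606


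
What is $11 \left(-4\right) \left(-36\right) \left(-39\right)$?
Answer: $-61776$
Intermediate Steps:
$11 \left(-4\right) \left(-36\right) \left(-39\right) = \left(-44\right) \left(-36\right) \left(-39\right) = 1584 \left(-39\right) = -61776$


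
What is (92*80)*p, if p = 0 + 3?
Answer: 22080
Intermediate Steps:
p = 3
(92*80)*p = (92*80)*3 = 7360*3 = 22080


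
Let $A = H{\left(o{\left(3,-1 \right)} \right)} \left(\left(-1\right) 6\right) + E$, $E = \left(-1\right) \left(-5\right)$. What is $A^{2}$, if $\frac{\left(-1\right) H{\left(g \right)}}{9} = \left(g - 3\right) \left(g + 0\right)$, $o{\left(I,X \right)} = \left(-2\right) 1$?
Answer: $297025$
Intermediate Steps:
$o{\left(I,X \right)} = -2$
$E = 5$
$H{\left(g \right)} = - 9 g \left(-3 + g\right)$ ($H{\left(g \right)} = - 9 \left(g - 3\right) \left(g + 0\right) = - 9 \left(-3 + g\right) g = - 9 g \left(-3 + g\right)$)
$A = 545$ ($A = 9 \left(-2\right) \left(3 - -2\right) \left(\left(-1\right) 6\right) + 5 = 9 \left(-2\right) \left(3 + 2\right) \left(-6\right) + 5 = 9 \left(-2\right) 5 \left(-6\right) + 5 = \left(-90\right) \left(-6\right) + 5 = 540 + 5 = 545$)
$A^{2} = 545^{2} = 297025$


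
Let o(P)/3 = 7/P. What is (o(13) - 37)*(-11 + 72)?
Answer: -28060/13 ≈ -2158.5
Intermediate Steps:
o(P) = 21/P (o(P) = 3*(7/P) = 21/P)
(o(13) - 37)*(-11 + 72) = (21/13 - 37)*(-11 + 72) = (21*(1/13) - 37)*61 = (21/13 - 37)*61 = -460/13*61 = -28060/13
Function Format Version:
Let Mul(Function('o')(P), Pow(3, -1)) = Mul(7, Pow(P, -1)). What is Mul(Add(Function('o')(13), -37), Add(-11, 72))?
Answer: Rational(-28060, 13) ≈ -2158.5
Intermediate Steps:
Function('o')(P) = Mul(21, Pow(P, -1)) (Function('o')(P) = Mul(3, Mul(7, Pow(P, -1))) = Mul(21, Pow(P, -1)))
Mul(Add(Function('o')(13), -37), Add(-11, 72)) = Mul(Add(Mul(21, Pow(13, -1)), -37), Add(-11, 72)) = Mul(Add(Mul(21, Rational(1, 13)), -37), 61) = Mul(Add(Rational(21, 13), -37), 61) = Mul(Rational(-460, 13), 61) = Rational(-28060, 13)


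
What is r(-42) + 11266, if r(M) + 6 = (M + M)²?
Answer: 18316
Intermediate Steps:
r(M) = -6 + 4*M² (r(M) = -6 + (M + M)² = -6 + (2*M)² = -6 + 4*M²)
r(-42) + 11266 = (-6 + 4*(-42)²) + 11266 = (-6 + 4*1764) + 11266 = (-6 + 7056) + 11266 = 7050 + 11266 = 18316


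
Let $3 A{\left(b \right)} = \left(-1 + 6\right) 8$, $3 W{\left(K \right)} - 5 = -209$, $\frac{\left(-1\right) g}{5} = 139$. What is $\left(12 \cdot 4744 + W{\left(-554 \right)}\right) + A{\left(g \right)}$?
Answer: $\frac{170620}{3} \approx 56873.0$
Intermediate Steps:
$g = -695$ ($g = \left(-5\right) 139 = -695$)
$W{\left(K \right)} = -68$ ($W{\left(K \right)} = \frac{5}{3} + \frac{1}{3} \left(-209\right) = \frac{5}{3} - \frac{209}{3} = -68$)
$A{\left(b \right)} = \frac{40}{3}$ ($A{\left(b \right)} = \frac{\left(-1 + 6\right) 8}{3} = \frac{5 \cdot 8}{3} = \frac{1}{3} \cdot 40 = \frac{40}{3}$)
$\left(12 \cdot 4744 + W{\left(-554 \right)}\right) + A{\left(g \right)} = \left(12 \cdot 4744 - 68\right) + \frac{40}{3} = \left(56928 - 68\right) + \frac{40}{3} = 56860 + \frac{40}{3} = \frac{170620}{3}$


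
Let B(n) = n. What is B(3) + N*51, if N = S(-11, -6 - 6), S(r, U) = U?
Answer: -609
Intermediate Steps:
N = -12 (N = -6 - 6 = -12)
B(3) + N*51 = 3 - 12*51 = 3 - 612 = -609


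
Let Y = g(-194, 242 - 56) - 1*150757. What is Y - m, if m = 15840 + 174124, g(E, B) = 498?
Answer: -340223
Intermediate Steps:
m = 189964
Y = -150259 (Y = 498 - 1*150757 = 498 - 150757 = -150259)
Y - m = -150259 - 1*189964 = -150259 - 189964 = -340223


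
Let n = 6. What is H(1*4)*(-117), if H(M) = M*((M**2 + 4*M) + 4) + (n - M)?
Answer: -17082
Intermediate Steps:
H(M) = 6 - M + M*(4 + M**2 + 4*M) (H(M) = M*((M**2 + 4*M) + 4) + (6 - M) = M*(4 + M**2 + 4*M) + (6 - M) = 6 - M + M*(4 + M**2 + 4*M))
H(1*4)*(-117) = (6 + (1*4)**3 + 3*(1*4) + 4*(1*4)**2)*(-117) = (6 + 4**3 + 3*4 + 4*4**2)*(-117) = (6 + 64 + 12 + 4*16)*(-117) = (6 + 64 + 12 + 64)*(-117) = 146*(-117) = -17082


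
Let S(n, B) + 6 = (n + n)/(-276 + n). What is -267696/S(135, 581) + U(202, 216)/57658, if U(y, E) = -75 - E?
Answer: 60453020187/1787398 ≈ 33822.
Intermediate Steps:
S(n, B) = -6 + 2*n/(-276 + n) (S(n, B) = -6 + (n + n)/(-276 + n) = -6 + (2*n)/(-276 + n) = -6 + 2*n/(-276 + n))
-267696/S(135, 581) + U(202, 216)/57658 = -267696*(-276 + 135)/(4*(414 - 1*135)) + (-75 - 1*216)/57658 = -267696*(-141/(4*(414 - 135))) + (-75 - 216)*(1/57658) = -267696/(4*(-1/141)*279) - 291*1/57658 = -267696/(-372/47) - 291/57658 = -267696*(-47/372) - 291/57658 = 1048476/31 - 291/57658 = 60453020187/1787398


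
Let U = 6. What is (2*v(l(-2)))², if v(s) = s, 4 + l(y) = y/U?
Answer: 676/9 ≈ 75.111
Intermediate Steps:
l(y) = -4 + y/6
(2*v(l(-2)))² = (2*(-4 + (⅙)*(-2)))² = (2*(-4 - ⅓))² = (2*(-13/3))² = (-26/3)² = 676/9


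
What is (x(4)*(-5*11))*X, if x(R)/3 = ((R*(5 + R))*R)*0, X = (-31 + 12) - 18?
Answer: 0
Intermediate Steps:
X = -37 (X = -19 - 18 = -37)
x(R) = 0 (x(R) = 3*(((R*(5 + R))*R)*0) = 3*((R²*(5 + R))*0) = 3*0 = 0)
(x(4)*(-5*11))*X = (0*(-5*11))*(-37) = (0*(-55))*(-37) = 0*(-37) = 0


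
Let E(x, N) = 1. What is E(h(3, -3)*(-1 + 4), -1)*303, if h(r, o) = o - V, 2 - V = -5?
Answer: 303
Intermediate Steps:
V = 7 (V = 2 - 1*(-5) = 2 + 5 = 7)
h(r, o) = -7 + o (h(r, o) = o - 1*7 = o - 7 = -7 + o)
E(h(3, -3)*(-1 + 4), -1)*303 = 1*303 = 303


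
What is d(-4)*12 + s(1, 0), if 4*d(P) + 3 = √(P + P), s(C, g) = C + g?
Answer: -8 + 6*I*√2 ≈ -8.0 + 8.4853*I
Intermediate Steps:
d(P) = -¾ + √2*√P/4 (d(P) = -¾ + √(P + P)/4 = -¾ + √(2*P)/4 = -¾ + (√2*√P)/4 = -¾ + √2*√P/4)
d(-4)*12 + s(1, 0) = (-¾ + √2*√(-4)/4)*12 + (1 + 0) = (-¾ + √2*(2*I)/4)*12 + 1 = (-¾ + I*√2/2)*12 + 1 = (-9 + 6*I*√2) + 1 = -8 + 6*I*√2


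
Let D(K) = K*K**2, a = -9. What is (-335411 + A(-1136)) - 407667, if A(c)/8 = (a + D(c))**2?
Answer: 17193329275135306722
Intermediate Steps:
D(K) = K**3
A(c) = 8*(-9 + c**3)**2
(-335411 + A(-1136)) - 407667 = (-335411 + 8*(-9 + (-1136)**3)**2) - 407667 = (-335411 + 8*(-9 - 1466003456)**2) - 407667 = (-335411 + 8*(-1466003465)**2) - 407667 = (-335411 + 8*2149166159392006225) - 407667 = (-335411 + 17193329275136049800) - 407667 = 17193329275135714389 - 407667 = 17193329275135306722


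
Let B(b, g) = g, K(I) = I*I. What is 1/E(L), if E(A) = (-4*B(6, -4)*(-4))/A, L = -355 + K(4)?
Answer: 339/64 ≈ 5.2969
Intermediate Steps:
K(I) = I²
L = -339 (L = -355 + 4² = -355 + 16 = -339)
E(A) = -64/A (E(A) = (-4*(-4)*(-4))/A = (16*(-4))/A = -64/A)
1/E(L) = 1/(-64/(-339)) = 1/(-64*(-1/339)) = 1/(64/339) = 339/64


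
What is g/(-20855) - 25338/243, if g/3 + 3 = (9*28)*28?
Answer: -177855209/1689255 ≈ -105.29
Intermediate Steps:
g = 21159 (g = -9 + 3*((9*28)*28) = -9 + 3*(252*28) = -9 + 3*7056 = -9 + 21168 = 21159)
g/(-20855) - 25338/243 = 21159/(-20855) - 25338/243 = 21159*(-1/20855) - 25338*1/243 = -21159/20855 - 8446/81 = -177855209/1689255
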